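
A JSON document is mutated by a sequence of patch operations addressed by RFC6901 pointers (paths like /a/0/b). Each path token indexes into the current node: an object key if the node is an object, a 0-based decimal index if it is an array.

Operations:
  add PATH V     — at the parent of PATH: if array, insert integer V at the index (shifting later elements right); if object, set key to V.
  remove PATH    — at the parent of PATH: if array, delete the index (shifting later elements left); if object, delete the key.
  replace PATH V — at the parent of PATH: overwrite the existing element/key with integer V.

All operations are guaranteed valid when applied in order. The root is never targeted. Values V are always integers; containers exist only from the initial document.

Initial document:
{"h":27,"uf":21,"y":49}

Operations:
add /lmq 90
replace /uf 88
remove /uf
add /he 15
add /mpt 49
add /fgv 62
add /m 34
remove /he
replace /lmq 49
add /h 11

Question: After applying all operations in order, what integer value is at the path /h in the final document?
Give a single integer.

After op 1 (add /lmq 90): {"h":27,"lmq":90,"uf":21,"y":49}
After op 2 (replace /uf 88): {"h":27,"lmq":90,"uf":88,"y":49}
After op 3 (remove /uf): {"h":27,"lmq":90,"y":49}
After op 4 (add /he 15): {"h":27,"he":15,"lmq":90,"y":49}
After op 5 (add /mpt 49): {"h":27,"he":15,"lmq":90,"mpt":49,"y":49}
After op 6 (add /fgv 62): {"fgv":62,"h":27,"he":15,"lmq":90,"mpt":49,"y":49}
After op 7 (add /m 34): {"fgv":62,"h":27,"he":15,"lmq":90,"m":34,"mpt":49,"y":49}
After op 8 (remove /he): {"fgv":62,"h":27,"lmq":90,"m":34,"mpt":49,"y":49}
After op 9 (replace /lmq 49): {"fgv":62,"h":27,"lmq":49,"m":34,"mpt":49,"y":49}
After op 10 (add /h 11): {"fgv":62,"h":11,"lmq":49,"m":34,"mpt":49,"y":49}
Value at /h: 11

Answer: 11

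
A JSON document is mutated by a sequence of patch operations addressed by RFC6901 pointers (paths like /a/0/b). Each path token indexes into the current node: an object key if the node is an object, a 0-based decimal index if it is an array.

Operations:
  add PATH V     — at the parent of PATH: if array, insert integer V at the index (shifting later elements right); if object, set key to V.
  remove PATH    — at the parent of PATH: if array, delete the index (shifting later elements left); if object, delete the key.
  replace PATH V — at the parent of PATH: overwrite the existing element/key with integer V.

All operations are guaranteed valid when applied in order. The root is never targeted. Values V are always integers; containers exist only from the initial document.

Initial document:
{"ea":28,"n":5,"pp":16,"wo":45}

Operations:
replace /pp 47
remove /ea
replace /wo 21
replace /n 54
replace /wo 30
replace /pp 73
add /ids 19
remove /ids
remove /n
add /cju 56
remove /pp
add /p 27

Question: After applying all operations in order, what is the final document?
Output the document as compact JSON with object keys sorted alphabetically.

Answer: {"cju":56,"p":27,"wo":30}

Derivation:
After op 1 (replace /pp 47): {"ea":28,"n":5,"pp":47,"wo":45}
After op 2 (remove /ea): {"n":5,"pp":47,"wo":45}
After op 3 (replace /wo 21): {"n":5,"pp":47,"wo":21}
After op 4 (replace /n 54): {"n":54,"pp":47,"wo":21}
After op 5 (replace /wo 30): {"n":54,"pp":47,"wo":30}
After op 6 (replace /pp 73): {"n":54,"pp":73,"wo":30}
After op 7 (add /ids 19): {"ids":19,"n":54,"pp":73,"wo":30}
After op 8 (remove /ids): {"n":54,"pp":73,"wo":30}
After op 9 (remove /n): {"pp":73,"wo":30}
After op 10 (add /cju 56): {"cju":56,"pp":73,"wo":30}
After op 11 (remove /pp): {"cju":56,"wo":30}
After op 12 (add /p 27): {"cju":56,"p":27,"wo":30}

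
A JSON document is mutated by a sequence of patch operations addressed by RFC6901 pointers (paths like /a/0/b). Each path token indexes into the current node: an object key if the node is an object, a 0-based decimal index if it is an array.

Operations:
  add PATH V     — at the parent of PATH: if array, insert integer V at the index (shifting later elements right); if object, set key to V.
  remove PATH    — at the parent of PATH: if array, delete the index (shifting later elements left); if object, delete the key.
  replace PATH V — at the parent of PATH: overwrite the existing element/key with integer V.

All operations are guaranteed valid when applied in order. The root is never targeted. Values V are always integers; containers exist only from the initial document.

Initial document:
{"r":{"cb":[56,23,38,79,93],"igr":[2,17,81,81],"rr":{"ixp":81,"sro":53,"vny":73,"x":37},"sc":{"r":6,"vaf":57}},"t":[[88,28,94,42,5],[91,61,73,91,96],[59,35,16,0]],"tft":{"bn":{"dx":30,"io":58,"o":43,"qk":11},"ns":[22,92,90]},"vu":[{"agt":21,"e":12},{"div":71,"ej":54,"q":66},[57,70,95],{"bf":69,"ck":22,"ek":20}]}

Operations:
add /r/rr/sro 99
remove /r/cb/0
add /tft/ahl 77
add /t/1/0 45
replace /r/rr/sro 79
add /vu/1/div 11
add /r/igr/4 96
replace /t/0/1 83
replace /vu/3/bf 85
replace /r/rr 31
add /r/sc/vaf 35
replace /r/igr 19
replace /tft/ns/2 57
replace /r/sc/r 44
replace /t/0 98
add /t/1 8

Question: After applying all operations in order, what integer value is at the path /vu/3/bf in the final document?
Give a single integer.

After op 1 (add /r/rr/sro 99): {"r":{"cb":[56,23,38,79,93],"igr":[2,17,81,81],"rr":{"ixp":81,"sro":99,"vny":73,"x":37},"sc":{"r":6,"vaf":57}},"t":[[88,28,94,42,5],[91,61,73,91,96],[59,35,16,0]],"tft":{"bn":{"dx":30,"io":58,"o":43,"qk":11},"ns":[22,92,90]},"vu":[{"agt":21,"e":12},{"div":71,"ej":54,"q":66},[57,70,95],{"bf":69,"ck":22,"ek":20}]}
After op 2 (remove /r/cb/0): {"r":{"cb":[23,38,79,93],"igr":[2,17,81,81],"rr":{"ixp":81,"sro":99,"vny":73,"x":37},"sc":{"r":6,"vaf":57}},"t":[[88,28,94,42,5],[91,61,73,91,96],[59,35,16,0]],"tft":{"bn":{"dx":30,"io":58,"o":43,"qk":11},"ns":[22,92,90]},"vu":[{"agt":21,"e":12},{"div":71,"ej":54,"q":66},[57,70,95],{"bf":69,"ck":22,"ek":20}]}
After op 3 (add /tft/ahl 77): {"r":{"cb":[23,38,79,93],"igr":[2,17,81,81],"rr":{"ixp":81,"sro":99,"vny":73,"x":37},"sc":{"r":6,"vaf":57}},"t":[[88,28,94,42,5],[91,61,73,91,96],[59,35,16,0]],"tft":{"ahl":77,"bn":{"dx":30,"io":58,"o":43,"qk":11},"ns":[22,92,90]},"vu":[{"agt":21,"e":12},{"div":71,"ej":54,"q":66},[57,70,95],{"bf":69,"ck":22,"ek":20}]}
After op 4 (add /t/1/0 45): {"r":{"cb":[23,38,79,93],"igr":[2,17,81,81],"rr":{"ixp":81,"sro":99,"vny":73,"x":37},"sc":{"r":6,"vaf":57}},"t":[[88,28,94,42,5],[45,91,61,73,91,96],[59,35,16,0]],"tft":{"ahl":77,"bn":{"dx":30,"io":58,"o":43,"qk":11},"ns":[22,92,90]},"vu":[{"agt":21,"e":12},{"div":71,"ej":54,"q":66},[57,70,95],{"bf":69,"ck":22,"ek":20}]}
After op 5 (replace /r/rr/sro 79): {"r":{"cb":[23,38,79,93],"igr":[2,17,81,81],"rr":{"ixp":81,"sro":79,"vny":73,"x":37},"sc":{"r":6,"vaf":57}},"t":[[88,28,94,42,5],[45,91,61,73,91,96],[59,35,16,0]],"tft":{"ahl":77,"bn":{"dx":30,"io":58,"o":43,"qk":11},"ns":[22,92,90]},"vu":[{"agt":21,"e":12},{"div":71,"ej":54,"q":66},[57,70,95],{"bf":69,"ck":22,"ek":20}]}
After op 6 (add /vu/1/div 11): {"r":{"cb":[23,38,79,93],"igr":[2,17,81,81],"rr":{"ixp":81,"sro":79,"vny":73,"x":37},"sc":{"r":6,"vaf":57}},"t":[[88,28,94,42,5],[45,91,61,73,91,96],[59,35,16,0]],"tft":{"ahl":77,"bn":{"dx":30,"io":58,"o":43,"qk":11},"ns":[22,92,90]},"vu":[{"agt":21,"e":12},{"div":11,"ej":54,"q":66},[57,70,95],{"bf":69,"ck":22,"ek":20}]}
After op 7 (add /r/igr/4 96): {"r":{"cb":[23,38,79,93],"igr":[2,17,81,81,96],"rr":{"ixp":81,"sro":79,"vny":73,"x":37},"sc":{"r":6,"vaf":57}},"t":[[88,28,94,42,5],[45,91,61,73,91,96],[59,35,16,0]],"tft":{"ahl":77,"bn":{"dx":30,"io":58,"o":43,"qk":11},"ns":[22,92,90]},"vu":[{"agt":21,"e":12},{"div":11,"ej":54,"q":66},[57,70,95],{"bf":69,"ck":22,"ek":20}]}
After op 8 (replace /t/0/1 83): {"r":{"cb":[23,38,79,93],"igr":[2,17,81,81,96],"rr":{"ixp":81,"sro":79,"vny":73,"x":37},"sc":{"r":6,"vaf":57}},"t":[[88,83,94,42,5],[45,91,61,73,91,96],[59,35,16,0]],"tft":{"ahl":77,"bn":{"dx":30,"io":58,"o":43,"qk":11},"ns":[22,92,90]},"vu":[{"agt":21,"e":12},{"div":11,"ej":54,"q":66},[57,70,95],{"bf":69,"ck":22,"ek":20}]}
After op 9 (replace /vu/3/bf 85): {"r":{"cb":[23,38,79,93],"igr":[2,17,81,81,96],"rr":{"ixp":81,"sro":79,"vny":73,"x":37},"sc":{"r":6,"vaf":57}},"t":[[88,83,94,42,5],[45,91,61,73,91,96],[59,35,16,0]],"tft":{"ahl":77,"bn":{"dx":30,"io":58,"o":43,"qk":11},"ns":[22,92,90]},"vu":[{"agt":21,"e":12},{"div":11,"ej":54,"q":66},[57,70,95],{"bf":85,"ck":22,"ek":20}]}
After op 10 (replace /r/rr 31): {"r":{"cb":[23,38,79,93],"igr":[2,17,81,81,96],"rr":31,"sc":{"r":6,"vaf":57}},"t":[[88,83,94,42,5],[45,91,61,73,91,96],[59,35,16,0]],"tft":{"ahl":77,"bn":{"dx":30,"io":58,"o":43,"qk":11},"ns":[22,92,90]},"vu":[{"agt":21,"e":12},{"div":11,"ej":54,"q":66},[57,70,95],{"bf":85,"ck":22,"ek":20}]}
After op 11 (add /r/sc/vaf 35): {"r":{"cb":[23,38,79,93],"igr":[2,17,81,81,96],"rr":31,"sc":{"r":6,"vaf":35}},"t":[[88,83,94,42,5],[45,91,61,73,91,96],[59,35,16,0]],"tft":{"ahl":77,"bn":{"dx":30,"io":58,"o":43,"qk":11},"ns":[22,92,90]},"vu":[{"agt":21,"e":12},{"div":11,"ej":54,"q":66},[57,70,95],{"bf":85,"ck":22,"ek":20}]}
After op 12 (replace /r/igr 19): {"r":{"cb":[23,38,79,93],"igr":19,"rr":31,"sc":{"r":6,"vaf":35}},"t":[[88,83,94,42,5],[45,91,61,73,91,96],[59,35,16,0]],"tft":{"ahl":77,"bn":{"dx":30,"io":58,"o":43,"qk":11},"ns":[22,92,90]},"vu":[{"agt":21,"e":12},{"div":11,"ej":54,"q":66},[57,70,95],{"bf":85,"ck":22,"ek":20}]}
After op 13 (replace /tft/ns/2 57): {"r":{"cb":[23,38,79,93],"igr":19,"rr":31,"sc":{"r":6,"vaf":35}},"t":[[88,83,94,42,5],[45,91,61,73,91,96],[59,35,16,0]],"tft":{"ahl":77,"bn":{"dx":30,"io":58,"o":43,"qk":11},"ns":[22,92,57]},"vu":[{"agt":21,"e":12},{"div":11,"ej":54,"q":66},[57,70,95],{"bf":85,"ck":22,"ek":20}]}
After op 14 (replace /r/sc/r 44): {"r":{"cb":[23,38,79,93],"igr":19,"rr":31,"sc":{"r":44,"vaf":35}},"t":[[88,83,94,42,5],[45,91,61,73,91,96],[59,35,16,0]],"tft":{"ahl":77,"bn":{"dx":30,"io":58,"o":43,"qk":11},"ns":[22,92,57]},"vu":[{"agt":21,"e":12},{"div":11,"ej":54,"q":66},[57,70,95],{"bf":85,"ck":22,"ek":20}]}
After op 15 (replace /t/0 98): {"r":{"cb":[23,38,79,93],"igr":19,"rr":31,"sc":{"r":44,"vaf":35}},"t":[98,[45,91,61,73,91,96],[59,35,16,0]],"tft":{"ahl":77,"bn":{"dx":30,"io":58,"o":43,"qk":11},"ns":[22,92,57]},"vu":[{"agt":21,"e":12},{"div":11,"ej":54,"q":66},[57,70,95],{"bf":85,"ck":22,"ek":20}]}
After op 16 (add /t/1 8): {"r":{"cb":[23,38,79,93],"igr":19,"rr":31,"sc":{"r":44,"vaf":35}},"t":[98,8,[45,91,61,73,91,96],[59,35,16,0]],"tft":{"ahl":77,"bn":{"dx":30,"io":58,"o":43,"qk":11},"ns":[22,92,57]},"vu":[{"agt":21,"e":12},{"div":11,"ej":54,"q":66},[57,70,95],{"bf":85,"ck":22,"ek":20}]}
Value at /vu/3/bf: 85

Answer: 85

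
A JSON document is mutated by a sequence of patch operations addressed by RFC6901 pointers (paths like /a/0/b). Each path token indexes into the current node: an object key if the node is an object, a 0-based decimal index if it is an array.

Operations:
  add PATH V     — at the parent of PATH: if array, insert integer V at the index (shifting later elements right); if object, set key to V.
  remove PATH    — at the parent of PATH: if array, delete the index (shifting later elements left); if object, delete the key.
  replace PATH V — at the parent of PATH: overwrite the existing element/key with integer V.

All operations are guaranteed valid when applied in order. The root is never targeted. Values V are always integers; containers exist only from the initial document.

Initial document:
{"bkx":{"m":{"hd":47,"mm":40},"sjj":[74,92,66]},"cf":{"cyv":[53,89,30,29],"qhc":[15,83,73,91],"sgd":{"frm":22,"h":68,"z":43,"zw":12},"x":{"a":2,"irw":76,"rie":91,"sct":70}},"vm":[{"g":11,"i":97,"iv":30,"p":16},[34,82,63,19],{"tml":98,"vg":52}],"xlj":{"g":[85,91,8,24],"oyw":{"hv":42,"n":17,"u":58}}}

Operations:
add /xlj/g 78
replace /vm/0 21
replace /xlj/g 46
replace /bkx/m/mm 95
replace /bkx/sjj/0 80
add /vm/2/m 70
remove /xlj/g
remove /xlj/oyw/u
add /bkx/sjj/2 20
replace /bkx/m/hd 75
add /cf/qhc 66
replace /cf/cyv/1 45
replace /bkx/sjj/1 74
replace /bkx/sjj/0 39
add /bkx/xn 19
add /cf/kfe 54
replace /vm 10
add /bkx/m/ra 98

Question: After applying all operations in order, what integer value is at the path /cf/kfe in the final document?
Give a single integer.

Answer: 54

Derivation:
After op 1 (add /xlj/g 78): {"bkx":{"m":{"hd":47,"mm":40},"sjj":[74,92,66]},"cf":{"cyv":[53,89,30,29],"qhc":[15,83,73,91],"sgd":{"frm":22,"h":68,"z":43,"zw":12},"x":{"a":2,"irw":76,"rie":91,"sct":70}},"vm":[{"g":11,"i":97,"iv":30,"p":16},[34,82,63,19],{"tml":98,"vg":52}],"xlj":{"g":78,"oyw":{"hv":42,"n":17,"u":58}}}
After op 2 (replace /vm/0 21): {"bkx":{"m":{"hd":47,"mm":40},"sjj":[74,92,66]},"cf":{"cyv":[53,89,30,29],"qhc":[15,83,73,91],"sgd":{"frm":22,"h":68,"z":43,"zw":12},"x":{"a":2,"irw":76,"rie":91,"sct":70}},"vm":[21,[34,82,63,19],{"tml":98,"vg":52}],"xlj":{"g":78,"oyw":{"hv":42,"n":17,"u":58}}}
After op 3 (replace /xlj/g 46): {"bkx":{"m":{"hd":47,"mm":40},"sjj":[74,92,66]},"cf":{"cyv":[53,89,30,29],"qhc":[15,83,73,91],"sgd":{"frm":22,"h":68,"z":43,"zw":12},"x":{"a":2,"irw":76,"rie":91,"sct":70}},"vm":[21,[34,82,63,19],{"tml":98,"vg":52}],"xlj":{"g":46,"oyw":{"hv":42,"n":17,"u":58}}}
After op 4 (replace /bkx/m/mm 95): {"bkx":{"m":{"hd":47,"mm":95},"sjj":[74,92,66]},"cf":{"cyv":[53,89,30,29],"qhc":[15,83,73,91],"sgd":{"frm":22,"h":68,"z":43,"zw":12},"x":{"a":2,"irw":76,"rie":91,"sct":70}},"vm":[21,[34,82,63,19],{"tml":98,"vg":52}],"xlj":{"g":46,"oyw":{"hv":42,"n":17,"u":58}}}
After op 5 (replace /bkx/sjj/0 80): {"bkx":{"m":{"hd":47,"mm":95},"sjj":[80,92,66]},"cf":{"cyv":[53,89,30,29],"qhc":[15,83,73,91],"sgd":{"frm":22,"h":68,"z":43,"zw":12},"x":{"a":2,"irw":76,"rie":91,"sct":70}},"vm":[21,[34,82,63,19],{"tml":98,"vg":52}],"xlj":{"g":46,"oyw":{"hv":42,"n":17,"u":58}}}
After op 6 (add /vm/2/m 70): {"bkx":{"m":{"hd":47,"mm":95},"sjj":[80,92,66]},"cf":{"cyv":[53,89,30,29],"qhc":[15,83,73,91],"sgd":{"frm":22,"h":68,"z":43,"zw":12},"x":{"a":2,"irw":76,"rie":91,"sct":70}},"vm":[21,[34,82,63,19],{"m":70,"tml":98,"vg":52}],"xlj":{"g":46,"oyw":{"hv":42,"n":17,"u":58}}}
After op 7 (remove /xlj/g): {"bkx":{"m":{"hd":47,"mm":95},"sjj":[80,92,66]},"cf":{"cyv":[53,89,30,29],"qhc":[15,83,73,91],"sgd":{"frm":22,"h":68,"z":43,"zw":12},"x":{"a":2,"irw":76,"rie":91,"sct":70}},"vm":[21,[34,82,63,19],{"m":70,"tml":98,"vg":52}],"xlj":{"oyw":{"hv":42,"n":17,"u":58}}}
After op 8 (remove /xlj/oyw/u): {"bkx":{"m":{"hd":47,"mm":95},"sjj":[80,92,66]},"cf":{"cyv":[53,89,30,29],"qhc":[15,83,73,91],"sgd":{"frm":22,"h":68,"z":43,"zw":12},"x":{"a":2,"irw":76,"rie":91,"sct":70}},"vm":[21,[34,82,63,19],{"m":70,"tml":98,"vg":52}],"xlj":{"oyw":{"hv":42,"n":17}}}
After op 9 (add /bkx/sjj/2 20): {"bkx":{"m":{"hd":47,"mm":95},"sjj":[80,92,20,66]},"cf":{"cyv":[53,89,30,29],"qhc":[15,83,73,91],"sgd":{"frm":22,"h":68,"z":43,"zw":12},"x":{"a":2,"irw":76,"rie":91,"sct":70}},"vm":[21,[34,82,63,19],{"m":70,"tml":98,"vg":52}],"xlj":{"oyw":{"hv":42,"n":17}}}
After op 10 (replace /bkx/m/hd 75): {"bkx":{"m":{"hd":75,"mm":95},"sjj":[80,92,20,66]},"cf":{"cyv":[53,89,30,29],"qhc":[15,83,73,91],"sgd":{"frm":22,"h":68,"z":43,"zw":12},"x":{"a":2,"irw":76,"rie":91,"sct":70}},"vm":[21,[34,82,63,19],{"m":70,"tml":98,"vg":52}],"xlj":{"oyw":{"hv":42,"n":17}}}
After op 11 (add /cf/qhc 66): {"bkx":{"m":{"hd":75,"mm":95},"sjj":[80,92,20,66]},"cf":{"cyv":[53,89,30,29],"qhc":66,"sgd":{"frm":22,"h":68,"z":43,"zw":12},"x":{"a":2,"irw":76,"rie":91,"sct":70}},"vm":[21,[34,82,63,19],{"m":70,"tml":98,"vg":52}],"xlj":{"oyw":{"hv":42,"n":17}}}
After op 12 (replace /cf/cyv/1 45): {"bkx":{"m":{"hd":75,"mm":95},"sjj":[80,92,20,66]},"cf":{"cyv":[53,45,30,29],"qhc":66,"sgd":{"frm":22,"h":68,"z":43,"zw":12},"x":{"a":2,"irw":76,"rie":91,"sct":70}},"vm":[21,[34,82,63,19],{"m":70,"tml":98,"vg":52}],"xlj":{"oyw":{"hv":42,"n":17}}}
After op 13 (replace /bkx/sjj/1 74): {"bkx":{"m":{"hd":75,"mm":95},"sjj":[80,74,20,66]},"cf":{"cyv":[53,45,30,29],"qhc":66,"sgd":{"frm":22,"h":68,"z":43,"zw":12},"x":{"a":2,"irw":76,"rie":91,"sct":70}},"vm":[21,[34,82,63,19],{"m":70,"tml":98,"vg":52}],"xlj":{"oyw":{"hv":42,"n":17}}}
After op 14 (replace /bkx/sjj/0 39): {"bkx":{"m":{"hd":75,"mm":95},"sjj":[39,74,20,66]},"cf":{"cyv":[53,45,30,29],"qhc":66,"sgd":{"frm":22,"h":68,"z":43,"zw":12},"x":{"a":2,"irw":76,"rie":91,"sct":70}},"vm":[21,[34,82,63,19],{"m":70,"tml":98,"vg":52}],"xlj":{"oyw":{"hv":42,"n":17}}}
After op 15 (add /bkx/xn 19): {"bkx":{"m":{"hd":75,"mm":95},"sjj":[39,74,20,66],"xn":19},"cf":{"cyv":[53,45,30,29],"qhc":66,"sgd":{"frm":22,"h":68,"z":43,"zw":12},"x":{"a":2,"irw":76,"rie":91,"sct":70}},"vm":[21,[34,82,63,19],{"m":70,"tml":98,"vg":52}],"xlj":{"oyw":{"hv":42,"n":17}}}
After op 16 (add /cf/kfe 54): {"bkx":{"m":{"hd":75,"mm":95},"sjj":[39,74,20,66],"xn":19},"cf":{"cyv":[53,45,30,29],"kfe":54,"qhc":66,"sgd":{"frm":22,"h":68,"z":43,"zw":12},"x":{"a":2,"irw":76,"rie":91,"sct":70}},"vm":[21,[34,82,63,19],{"m":70,"tml":98,"vg":52}],"xlj":{"oyw":{"hv":42,"n":17}}}
After op 17 (replace /vm 10): {"bkx":{"m":{"hd":75,"mm":95},"sjj":[39,74,20,66],"xn":19},"cf":{"cyv":[53,45,30,29],"kfe":54,"qhc":66,"sgd":{"frm":22,"h":68,"z":43,"zw":12},"x":{"a":2,"irw":76,"rie":91,"sct":70}},"vm":10,"xlj":{"oyw":{"hv":42,"n":17}}}
After op 18 (add /bkx/m/ra 98): {"bkx":{"m":{"hd":75,"mm":95,"ra":98},"sjj":[39,74,20,66],"xn":19},"cf":{"cyv":[53,45,30,29],"kfe":54,"qhc":66,"sgd":{"frm":22,"h":68,"z":43,"zw":12},"x":{"a":2,"irw":76,"rie":91,"sct":70}},"vm":10,"xlj":{"oyw":{"hv":42,"n":17}}}
Value at /cf/kfe: 54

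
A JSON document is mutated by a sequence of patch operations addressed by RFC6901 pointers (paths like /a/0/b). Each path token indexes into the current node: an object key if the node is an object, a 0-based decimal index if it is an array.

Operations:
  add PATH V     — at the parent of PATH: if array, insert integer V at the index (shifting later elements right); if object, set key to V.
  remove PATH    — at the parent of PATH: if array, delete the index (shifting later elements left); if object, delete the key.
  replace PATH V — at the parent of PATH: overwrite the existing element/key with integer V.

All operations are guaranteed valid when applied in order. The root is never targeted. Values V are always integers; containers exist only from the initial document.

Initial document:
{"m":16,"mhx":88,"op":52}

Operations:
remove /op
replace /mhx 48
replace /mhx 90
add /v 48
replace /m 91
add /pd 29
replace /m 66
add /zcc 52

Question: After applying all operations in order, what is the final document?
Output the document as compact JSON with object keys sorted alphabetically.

Answer: {"m":66,"mhx":90,"pd":29,"v":48,"zcc":52}

Derivation:
After op 1 (remove /op): {"m":16,"mhx":88}
After op 2 (replace /mhx 48): {"m":16,"mhx":48}
After op 3 (replace /mhx 90): {"m":16,"mhx":90}
After op 4 (add /v 48): {"m":16,"mhx":90,"v":48}
After op 5 (replace /m 91): {"m":91,"mhx":90,"v":48}
After op 6 (add /pd 29): {"m":91,"mhx":90,"pd":29,"v":48}
After op 7 (replace /m 66): {"m":66,"mhx":90,"pd":29,"v":48}
After op 8 (add /zcc 52): {"m":66,"mhx":90,"pd":29,"v":48,"zcc":52}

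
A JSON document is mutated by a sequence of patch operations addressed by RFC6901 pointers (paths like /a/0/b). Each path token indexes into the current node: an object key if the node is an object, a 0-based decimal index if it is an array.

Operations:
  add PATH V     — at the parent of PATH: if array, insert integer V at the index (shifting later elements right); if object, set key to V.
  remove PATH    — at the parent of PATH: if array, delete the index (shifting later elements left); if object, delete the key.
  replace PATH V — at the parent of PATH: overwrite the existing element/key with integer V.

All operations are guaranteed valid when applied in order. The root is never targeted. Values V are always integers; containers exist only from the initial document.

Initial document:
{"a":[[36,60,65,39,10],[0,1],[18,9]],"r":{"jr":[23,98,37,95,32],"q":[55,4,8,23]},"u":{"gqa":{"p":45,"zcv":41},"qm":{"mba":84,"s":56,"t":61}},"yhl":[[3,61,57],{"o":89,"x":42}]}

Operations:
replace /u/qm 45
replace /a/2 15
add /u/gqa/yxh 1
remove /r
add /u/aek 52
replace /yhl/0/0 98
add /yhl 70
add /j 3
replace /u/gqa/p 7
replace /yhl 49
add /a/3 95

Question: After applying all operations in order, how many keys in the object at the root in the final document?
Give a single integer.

After op 1 (replace /u/qm 45): {"a":[[36,60,65,39,10],[0,1],[18,9]],"r":{"jr":[23,98,37,95,32],"q":[55,4,8,23]},"u":{"gqa":{"p":45,"zcv":41},"qm":45},"yhl":[[3,61,57],{"o":89,"x":42}]}
After op 2 (replace /a/2 15): {"a":[[36,60,65,39,10],[0,1],15],"r":{"jr":[23,98,37,95,32],"q":[55,4,8,23]},"u":{"gqa":{"p":45,"zcv":41},"qm":45},"yhl":[[3,61,57],{"o":89,"x":42}]}
After op 3 (add /u/gqa/yxh 1): {"a":[[36,60,65,39,10],[0,1],15],"r":{"jr":[23,98,37,95,32],"q":[55,4,8,23]},"u":{"gqa":{"p":45,"yxh":1,"zcv":41},"qm":45},"yhl":[[3,61,57],{"o":89,"x":42}]}
After op 4 (remove /r): {"a":[[36,60,65,39,10],[0,1],15],"u":{"gqa":{"p":45,"yxh":1,"zcv":41},"qm":45},"yhl":[[3,61,57],{"o":89,"x":42}]}
After op 5 (add /u/aek 52): {"a":[[36,60,65,39,10],[0,1],15],"u":{"aek":52,"gqa":{"p":45,"yxh":1,"zcv":41},"qm":45},"yhl":[[3,61,57],{"o":89,"x":42}]}
After op 6 (replace /yhl/0/0 98): {"a":[[36,60,65,39,10],[0,1],15],"u":{"aek":52,"gqa":{"p":45,"yxh":1,"zcv":41},"qm":45},"yhl":[[98,61,57],{"o":89,"x":42}]}
After op 7 (add /yhl 70): {"a":[[36,60,65,39,10],[0,1],15],"u":{"aek":52,"gqa":{"p":45,"yxh":1,"zcv":41},"qm":45},"yhl":70}
After op 8 (add /j 3): {"a":[[36,60,65,39,10],[0,1],15],"j":3,"u":{"aek":52,"gqa":{"p":45,"yxh":1,"zcv":41},"qm":45},"yhl":70}
After op 9 (replace /u/gqa/p 7): {"a":[[36,60,65,39,10],[0,1],15],"j":3,"u":{"aek":52,"gqa":{"p":7,"yxh":1,"zcv":41},"qm":45},"yhl":70}
After op 10 (replace /yhl 49): {"a":[[36,60,65,39,10],[0,1],15],"j":3,"u":{"aek":52,"gqa":{"p":7,"yxh":1,"zcv":41},"qm":45},"yhl":49}
After op 11 (add /a/3 95): {"a":[[36,60,65,39,10],[0,1],15,95],"j":3,"u":{"aek":52,"gqa":{"p":7,"yxh":1,"zcv":41},"qm":45},"yhl":49}
Size at the root: 4

Answer: 4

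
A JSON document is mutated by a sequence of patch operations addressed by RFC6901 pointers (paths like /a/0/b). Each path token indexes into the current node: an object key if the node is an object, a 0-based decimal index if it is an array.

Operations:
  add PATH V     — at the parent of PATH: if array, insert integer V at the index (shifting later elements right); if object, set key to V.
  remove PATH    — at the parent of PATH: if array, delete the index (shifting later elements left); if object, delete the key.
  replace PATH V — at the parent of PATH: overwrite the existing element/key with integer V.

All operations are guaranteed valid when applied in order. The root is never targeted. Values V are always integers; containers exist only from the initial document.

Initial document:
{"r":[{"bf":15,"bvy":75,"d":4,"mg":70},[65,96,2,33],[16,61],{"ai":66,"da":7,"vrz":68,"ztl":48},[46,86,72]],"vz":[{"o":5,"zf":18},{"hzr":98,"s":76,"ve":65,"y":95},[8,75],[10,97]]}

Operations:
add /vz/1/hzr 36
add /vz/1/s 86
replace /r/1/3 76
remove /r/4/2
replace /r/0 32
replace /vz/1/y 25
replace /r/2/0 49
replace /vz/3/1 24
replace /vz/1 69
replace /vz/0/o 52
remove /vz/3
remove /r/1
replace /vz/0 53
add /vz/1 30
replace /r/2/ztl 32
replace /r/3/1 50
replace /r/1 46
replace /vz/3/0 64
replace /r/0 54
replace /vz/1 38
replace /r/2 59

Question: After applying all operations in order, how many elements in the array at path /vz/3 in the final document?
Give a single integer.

Answer: 2

Derivation:
After op 1 (add /vz/1/hzr 36): {"r":[{"bf":15,"bvy":75,"d":4,"mg":70},[65,96,2,33],[16,61],{"ai":66,"da":7,"vrz":68,"ztl":48},[46,86,72]],"vz":[{"o":5,"zf":18},{"hzr":36,"s":76,"ve":65,"y":95},[8,75],[10,97]]}
After op 2 (add /vz/1/s 86): {"r":[{"bf":15,"bvy":75,"d":4,"mg":70},[65,96,2,33],[16,61],{"ai":66,"da":7,"vrz":68,"ztl":48},[46,86,72]],"vz":[{"o":5,"zf":18},{"hzr":36,"s":86,"ve":65,"y":95},[8,75],[10,97]]}
After op 3 (replace /r/1/3 76): {"r":[{"bf":15,"bvy":75,"d":4,"mg":70},[65,96,2,76],[16,61],{"ai":66,"da":7,"vrz":68,"ztl":48},[46,86,72]],"vz":[{"o":5,"zf":18},{"hzr":36,"s":86,"ve":65,"y":95},[8,75],[10,97]]}
After op 4 (remove /r/4/2): {"r":[{"bf":15,"bvy":75,"d":4,"mg":70},[65,96,2,76],[16,61],{"ai":66,"da":7,"vrz":68,"ztl":48},[46,86]],"vz":[{"o":5,"zf":18},{"hzr":36,"s":86,"ve":65,"y":95},[8,75],[10,97]]}
After op 5 (replace /r/0 32): {"r":[32,[65,96,2,76],[16,61],{"ai":66,"da":7,"vrz":68,"ztl":48},[46,86]],"vz":[{"o":5,"zf":18},{"hzr":36,"s":86,"ve":65,"y":95},[8,75],[10,97]]}
After op 6 (replace /vz/1/y 25): {"r":[32,[65,96,2,76],[16,61],{"ai":66,"da":7,"vrz":68,"ztl":48},[46,86]],"vz":[{"o":5,"zf":18},{"hzr":36,"s":86,"ve":65,"y":25},[8,75],[10,97]]}
After op 7 (replace /r/2/0 49): {"r":[32,[65,96,2,76],[49,61],{"ai":66,"da":7,"vrz":68,"ztl":48},[46,86]],"vz":[{"o":5,"zf":18},{"hzr":36,"s":86,"ve":65,"y":25},[8,75],[10,97]]}
After op 8 (replace /vz/3/1 24): {"r":[32,[65,96,2,76],[49,61],{"ai":66,"da":7,"vrz":68,"ztl":48},[46,86]],"vz":[{"o":5,"zf":18},{"hzr":36,"s":86,"ve":65,"y":25},[8,75],[10,24]]}
After op 9 (replace /vz/1 69): {"r":[32,[65,96,2,76],[49,61],{"ai":66,"da":7,"vrz":68,"ztl":48},[46,86]],"vz":[{"o":5,"zf":18},69,[8,75],[10,24]]}
After op 10 (replace /vz/0/o 52): {"r":[32,[65,96,2,76],[49,61],{"ai":66,"da":7,"vrz":68,"ztl":48},[46,86]],"vz":[{"o":52,"zf":18},69,[8,75],[10,24]]}
After op 11 (remove /vz/3): {"r":[32,[65,96,2,76],[49,61],{"ai":66,"da":7,"vrz":68,"ztl":48},[46,86]],"vz":[{"o":52,"zf":18},69,[8,75]]}
After op 12 (remove /r/1): {"r":[32,[49,61],{"ai":66,"da":7,"vrz":68,"ztl":48},[46,86]],"vz":[{"o":52,"zf":18},69,[8,75]]}
After op 13 (replace /vz/0 53): {"r":[32,[49,61],{"ai":66,"da":7,"vrz":68,"ztl":48},[46,86]],"vz":[53,69,[8,75]]}
After op 14 (add /vz/1 30): {"r":[32,[49,61],{"ai":66,"da":7,"vrz":68,"ztl":48},[46,86]],"vz":[53,30,69,[8,75]]}
After op 15 (replace /r/2/ztl 32): {"r":[32,[49,61],{"ai":66,"da":7,"vrz":68,"ztl":32},[46,86]],"vz":[53,30,69,[8,75]]}
After op 16 (replace /r/3/1 50): {"r":[32,[49,61],{"ai":66,"da":7,"vrz":68,"ztl":32},[46,50]],"vz":[53,30,69,[8,75]]}
After op 17 (replace /r/1 46): {"r":[32,46,{"ai":66,"da":7,"vrz":68,"ztl":32},[46,50]],"vz":[53,30,69,[8,75]]}
After op 18 (replace /vz/3/0 64): {"r":[32,46,{"ai":66,"da":7,"vrz":68,"ztl":32},[46,50]],"vz":[53,30,69,[64,75]]}
After op 19 (replace /r/0 54): {"r":[54,46,{"ai":66,"da":7,"vrz":68,"ztl":32},[46,50]],"vz":[53,30,69,[64,75]]}
After op 20 (replace /vz/1 38): {"r":[54,46,{"ai":66,"da":7,"vrz":68,"ztl":32},[46,50]],"vz":[53,38,69,[64,75]]}
After op 21 (replace /r/2 59): {"r":[54,46,59,[46,50]],"vz":[53,38,69,[64,75]]}
Size at path /vz/3: 2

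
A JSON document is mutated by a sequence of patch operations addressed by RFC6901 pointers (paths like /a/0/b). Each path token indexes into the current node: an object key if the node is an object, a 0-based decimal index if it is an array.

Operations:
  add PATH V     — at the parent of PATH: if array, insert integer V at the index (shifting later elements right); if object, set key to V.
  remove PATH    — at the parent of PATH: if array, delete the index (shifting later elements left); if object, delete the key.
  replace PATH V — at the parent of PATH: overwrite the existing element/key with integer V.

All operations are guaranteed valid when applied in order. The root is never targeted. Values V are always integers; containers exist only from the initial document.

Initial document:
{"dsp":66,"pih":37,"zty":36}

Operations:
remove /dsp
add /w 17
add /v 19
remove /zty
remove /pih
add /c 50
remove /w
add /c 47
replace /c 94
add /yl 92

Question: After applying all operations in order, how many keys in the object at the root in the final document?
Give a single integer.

After op 1 (remove /dsp): {"pih":37,"zty":36}
After op 2 (add /w 17): {"pih":37,"w":17,"zty":36}
After op 3 (add /v 19): {"pih":37,"v":19,"w":17,"zty":36}
After op 4 (remove /zty): {"pih":37,"v":19,"w":17}
After op 5 (remove /pih): {"v":19,"w":17}
After op 6 (add /c 50): {"c":50,"v":19,"w":17}
After op 7 (remove /w): {"c":50,"v":19}
After op 8 (add /c 47): {"c":47,"v":19}
After op 9 (replace /c 94): {"c":94,"v":19}
After op 10 (add /yl 92): {"c":94,"v":19,"yl":92}
Size at the root: 3

Answer: 3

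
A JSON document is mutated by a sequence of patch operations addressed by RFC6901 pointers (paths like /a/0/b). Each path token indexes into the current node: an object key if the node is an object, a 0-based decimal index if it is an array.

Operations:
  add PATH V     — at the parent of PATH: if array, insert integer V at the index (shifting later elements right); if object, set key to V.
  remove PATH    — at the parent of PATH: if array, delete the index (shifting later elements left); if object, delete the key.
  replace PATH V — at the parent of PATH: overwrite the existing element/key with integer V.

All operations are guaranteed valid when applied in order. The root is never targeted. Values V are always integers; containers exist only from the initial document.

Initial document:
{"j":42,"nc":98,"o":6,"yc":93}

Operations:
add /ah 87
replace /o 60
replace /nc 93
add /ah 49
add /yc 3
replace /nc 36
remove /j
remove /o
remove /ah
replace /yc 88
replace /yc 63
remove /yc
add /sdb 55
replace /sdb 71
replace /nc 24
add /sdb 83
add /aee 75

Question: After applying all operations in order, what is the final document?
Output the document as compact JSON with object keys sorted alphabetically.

Answer: {"aee":75,"nc":24,"sdb":83}

Derivation:
After op 1 (add /ah 87): {"ah":87,"j":42,"nc":98,"o":6,"yc":93}
After op 2 (replace /o 60): {"ah":87,"j":42,"nc":98,"o":60,"yc":93}
After op 3 (replace /nc 93): {"ah":87,"j":42,"nc":93,"o":60,"yc":93}
After op 4 (add /ah 49): {"ah":49,"j":42,"nc":93,"o":60,"yc":93}
After op 5 (add /yc 3): {"ah":49,"j":42,"nc":93,"o":60,"yc":3}
After op 6 (replace /nc 36): {"ah":49,"j":42,"nc":36,"o":60,"yc":3}
After op 7 (remove /j): {"ah":49,"nc":36,"o":60,"yc":3}
After op 8 (remove /o): {"ah":49,"nc":36,"yc":3}
After op 9 (remove /ah): {"nc":36,"yc":3}
After op 10 (replace /yc 88): {"nc":36,"yc":88}
After op 11 (replace /yc 63): {"nc":36,"yc":63}
After op 12 (remove /yc): {"nc":36}
After op 13 (add /sdb 55): {"nc":36,"sdb":55}
After op 14 (replace /sdb 71): {"nc":36,"sdb":71}
After op 15 (replace /nc 24): {"nc":24,"sdb":71}
After op 16 (add /sdb 83): {"nc":24,"sdb":83}
After op 17 (add /aee 75): {"aee":75,"nc":24,"sdb":83}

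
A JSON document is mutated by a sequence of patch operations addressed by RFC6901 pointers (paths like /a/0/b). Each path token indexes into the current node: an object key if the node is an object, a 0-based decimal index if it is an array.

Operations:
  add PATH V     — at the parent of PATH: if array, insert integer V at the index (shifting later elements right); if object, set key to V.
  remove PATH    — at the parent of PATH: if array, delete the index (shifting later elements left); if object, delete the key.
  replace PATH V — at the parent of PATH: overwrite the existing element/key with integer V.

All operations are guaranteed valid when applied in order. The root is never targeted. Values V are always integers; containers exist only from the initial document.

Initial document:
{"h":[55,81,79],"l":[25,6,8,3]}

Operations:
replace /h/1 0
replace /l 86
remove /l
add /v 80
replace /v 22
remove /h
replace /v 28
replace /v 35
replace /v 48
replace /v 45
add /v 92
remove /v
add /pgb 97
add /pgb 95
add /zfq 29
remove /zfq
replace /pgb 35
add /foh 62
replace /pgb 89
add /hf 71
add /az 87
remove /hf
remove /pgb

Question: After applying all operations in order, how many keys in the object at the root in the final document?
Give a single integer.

After op 1 (replace /h/1 0): {"h":[55,0,79],"l":[25,6,8,3]}
After op 2 (replace /l 86): {"h":[55,0,79],"l":86}
After op 3 (remove /l): {"h":[55,0,79]}
After op 4 (add /v 80): {"h":[55,0,79],"v":80}
After op 5 (replace /v 22): {"h":[55,0,79],"v":22}
After op 6 (remove /h): {"v":22}
After op 7 (replace /v 28): {"v":28}
After op 8 (replace /v 35): {"v":35}
After op 9 (replace /v 48): {"v":48}
After op 10 (replace /v 45): {"v":45}
After op 11 (add /v 92): {"v":92}
After op 12 (remove /v): {}
After op 13 (add /pgb 97): {"pgb":97}
After op 14 (add /pgb 95): {"pgb":95}
After op 15 (add /zfq 29): {"pgb":95,"zfq":29}
After op 16 (remove /zfq): {"pgb":95}
After op 17 (replace /pgb 35): {"pgb":35}
After op 18 (add /foh 62): {"foh":62,"pgb":35}
After op 19 (replace /pgb 89): {"foh":62,"pgb":89}
After op 20 (add /hf 71): {"foh":62,"hf":71,"pgb":89}
After op 21 (add /az 87): {"az":87,"foh":62,"hf":71,"pgb":89}
After op 22 (remove /hf): {"az":87,"foh":62,"pgb":89}
After op 23 (remove /pgb): {"az":87,"foh":62}
Size at the root: 2

Answer: 2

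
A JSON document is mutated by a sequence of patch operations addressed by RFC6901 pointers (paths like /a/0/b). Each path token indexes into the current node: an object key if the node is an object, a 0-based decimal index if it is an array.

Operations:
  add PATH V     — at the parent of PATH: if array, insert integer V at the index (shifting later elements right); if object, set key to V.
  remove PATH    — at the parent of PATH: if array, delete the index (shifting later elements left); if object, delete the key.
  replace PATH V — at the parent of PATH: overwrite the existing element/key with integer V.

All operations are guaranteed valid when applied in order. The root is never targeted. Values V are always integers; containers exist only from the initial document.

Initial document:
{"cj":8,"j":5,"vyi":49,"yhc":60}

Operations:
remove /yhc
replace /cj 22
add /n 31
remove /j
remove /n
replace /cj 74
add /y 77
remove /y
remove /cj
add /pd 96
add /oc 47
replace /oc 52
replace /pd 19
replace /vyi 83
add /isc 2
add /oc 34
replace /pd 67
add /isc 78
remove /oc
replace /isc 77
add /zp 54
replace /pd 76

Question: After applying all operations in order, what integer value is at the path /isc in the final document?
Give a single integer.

After op 1 (remove /yhc): {"cj":8,"j":5,"vyi":49}
After op 2 (replace /cj 22): {"cj":22,"j":5,"vyi":49}
After op 3 (add /n 31): {"cj":22,"j":5,"n":31,"vyi":49}
After op 4 (remove /j): {"cj":22,"n":31,"vyi":49}
After op 5 (remove /n): {"cj":22,"vyi":49}
After op 6 (replace /cj 74): {"cj":74,"vyi":49}
After op 7 (add /y 77): {"cj":74,"vyi":49,"y":77}
After op 8 (remove /y): {"cj":74,"vyi":49}
After op 9 (remove /cj): {"vyi":49}
After op 10 (add /pd 96): {"pd":96,"vyi":49}
After op 11 (add /oc 47): {"oc":47,"pd":96,"vyi":49}
After op 12 (replace /oc 52): {"oc":52,"pd":96,"vyi":49}
After op 13 (replace /pd 19): {"oc":52,"pd":19,"vyi":49}
After op 14 (replace /vyi 83): {"oc":52,"pd":19,"vyi":83}
After op 15 (add /isc 2): {"isc":2,"oc":52,"pd":19,"vyi":83}
After op 16 (add /oc 34): {"isc":2,"oc":34,"pd":19,"vyi":83}
After op 17 (replace /pd 67): {"isc":2,"oc":34,"pd":67,"vyi":83}
After op 18 (add /isc 78): {"isc":78,"oc":34,"pd":67,"vyi":83}
After op 19 (remove /oc): {"isc":78,"pd":67,"vyi":83}
After op 20 (replace /isc 77): {"isc":77,"pd":67,"vyi":83}
After op 21 (add /zp 54): {"isc":77,"pd":67,"vyi":83,"zp":54}
After op 22 (replace /pd 76): {"isc":77,"pd":76,"vyi":83,"zp":54}
Value at /isc: 77

Answer: 77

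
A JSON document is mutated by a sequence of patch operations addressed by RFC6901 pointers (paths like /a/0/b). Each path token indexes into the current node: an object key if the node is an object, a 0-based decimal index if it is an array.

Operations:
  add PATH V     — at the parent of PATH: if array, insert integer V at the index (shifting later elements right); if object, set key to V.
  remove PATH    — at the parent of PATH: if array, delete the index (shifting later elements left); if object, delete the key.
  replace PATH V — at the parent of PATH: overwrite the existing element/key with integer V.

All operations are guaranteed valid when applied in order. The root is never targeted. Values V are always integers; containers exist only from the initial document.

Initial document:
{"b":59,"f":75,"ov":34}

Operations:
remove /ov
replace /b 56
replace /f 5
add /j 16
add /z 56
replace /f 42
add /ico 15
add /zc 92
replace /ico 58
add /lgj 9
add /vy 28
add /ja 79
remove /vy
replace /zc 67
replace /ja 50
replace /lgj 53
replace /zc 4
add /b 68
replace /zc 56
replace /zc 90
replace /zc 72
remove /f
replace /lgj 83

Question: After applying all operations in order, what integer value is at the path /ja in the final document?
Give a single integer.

After op 1 (remove /ov): {"b":59,"f":75}
After op 2 (replace /b 56): {"b":56,"f":75}
After op 3 (replace /f 5): {"b":56,"f":5}
After op 4 (add /j 16): {"b":56,"f":5,"j":16}
After op 5 (add /z 56): {"b":56,"f":5,"j":16,"z":56}
After op 6 (replace /f 42): {"b":56,"f":42,"j":16,"z":56}
After op 7 (add /ico 15): {"b":56,"f":42,"ico":15,"j":16,"z":56}
After op 8 (add /zc 92): {"b":56,"f":42,"ico":15,"j":16,"z":56,"zc":92}
After op 9 (replace /ico 58): {"b":56,"f":42,"ico":58,"j":16,"z":56,"zc":92}
After op 10 (add /lgj 9): {"b":56,"f":42,"ico":58,"j":16,"lgj":9,"z":56,"zc":92}
After op 11 (add /vy 28): {"b":56,"f":42,"ico":58,"j":16,"lgj":9,"vy":28,"z":56,"zc":92}
After op 12 (add /ja 79): {"b":56,"f":42,"ico":58,"j":16,"ja":79,"lgj":9,"vy":28,"z":56,"zc":92}
After op 13 (remove /vy): {"b":56,"f":42,"ico":58,"j":16,"ja":79,"lgj":9,"z":56,"zc":92}
After op 14 (replace /zc 67): {"b":56,"f":42,"ico":58,"j":16,"ja":79,"lgj":9,"z":56,"zc":67}
After op 15 (replace /ja 50): {"b":56,"f":42,"ico":58,"j":16,"ja":50,"lgj":9,"z":56,"zc":67}
After op 16 (replace /lgj 53): {"b":56,"f":42,"ico":58,"j":16,"ja":50,"lgj":53,"z":56,"zc":67}
After op 17 (replace /zc 4): {"b":56,"f":42,"ico":58,"j":16,"ja":50,"lgj":53,"z":56,"zc":4}
After op 18 (add /b 68): {"b":68,"f":42,"ico":58,"j":16,"ja":50,"lgj":53,"z":56,"zc":4}
After op 19 (replace /zc 56): {"b":68,"f":42,"ico":58,"j":16,"ja":50,"lgj":53,"z":56,"zc":56}
After op 20 (replace /zc 90): {"b":68,"f":42,"ico":58,"j":16,"ja":50,"lgj":53,"z":56,"zc":90}
After op 21 (replace /zc 72): {"b":68,"f":42,"ico":58,"j":16,"ja":50,"lgj":53,"z":56,"zc":72}
After op 22 (remove /f): {"b":68,"ico":58,"j":16,"ja":50,"lgj":53,"z":56,"zc":72}
After op 23 (replace /lgj 83): {"b":68,"ico":58,"j":16,"ja":50,"lgj":83,"z":56,"zc":72}
Value at /ja: 50

Answer: 50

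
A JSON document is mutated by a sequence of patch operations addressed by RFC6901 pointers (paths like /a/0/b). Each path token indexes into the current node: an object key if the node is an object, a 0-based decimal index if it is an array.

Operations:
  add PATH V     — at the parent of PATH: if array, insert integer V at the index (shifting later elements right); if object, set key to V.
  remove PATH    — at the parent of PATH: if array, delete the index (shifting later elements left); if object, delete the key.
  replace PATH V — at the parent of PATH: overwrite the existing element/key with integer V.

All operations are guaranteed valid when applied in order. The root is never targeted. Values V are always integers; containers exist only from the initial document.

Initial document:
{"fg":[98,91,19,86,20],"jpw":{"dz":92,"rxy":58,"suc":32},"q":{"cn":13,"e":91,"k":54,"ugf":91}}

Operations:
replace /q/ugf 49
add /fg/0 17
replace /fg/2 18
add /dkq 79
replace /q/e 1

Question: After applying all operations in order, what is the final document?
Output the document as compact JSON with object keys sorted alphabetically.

After op 1 (replace /q/ugf 49): {"fg":[98,91,19,86,20],"jpw":{"dz":92,"rxy":58,"suc":32},"q":{"cn":13,"e":91,"k":54,"ugf":49}}
After op 2 (add /fg/0 17): {"fg":[17,98,91,19,86,20],"jpw":{"dz":92,"rxy":58,"suc":32},"q":{"cn":13,"e":91,"k":54,"ugf":49}}
After op 3 (replace /fg/2 18): {"fg":[17,98,18,19,86,20],"jpw":{"dz":92,"rxy":58,"suc":32},"q":{"cn":13,"e":91,"k":54,"ugf":49}}
After op 4 (add /dkq 79): {"dkq":79,"fg":[17,98,18,19,86,20],"jpw":{"dz":92,"rxy":58,"suc":32},"q":{"cn":13,"e":91,"k":54,"ugf":49}}
After op 5 (replace /q/e 1): {"dkq":79,"fg":[17,98,18,19,86,20],"jpw":{"dz":92,"rxy":58,"suc":32},"q":{"cn":13,"e":1,"k":54,"ugf":49}}

Answer: {"dkq":79,"fg":[17,98,18,19,86,20],"jpw":{"dz":92,"rxy":58,"suc":32},"q":{"cn":13,"e":1,"k":54,"ugf":49}}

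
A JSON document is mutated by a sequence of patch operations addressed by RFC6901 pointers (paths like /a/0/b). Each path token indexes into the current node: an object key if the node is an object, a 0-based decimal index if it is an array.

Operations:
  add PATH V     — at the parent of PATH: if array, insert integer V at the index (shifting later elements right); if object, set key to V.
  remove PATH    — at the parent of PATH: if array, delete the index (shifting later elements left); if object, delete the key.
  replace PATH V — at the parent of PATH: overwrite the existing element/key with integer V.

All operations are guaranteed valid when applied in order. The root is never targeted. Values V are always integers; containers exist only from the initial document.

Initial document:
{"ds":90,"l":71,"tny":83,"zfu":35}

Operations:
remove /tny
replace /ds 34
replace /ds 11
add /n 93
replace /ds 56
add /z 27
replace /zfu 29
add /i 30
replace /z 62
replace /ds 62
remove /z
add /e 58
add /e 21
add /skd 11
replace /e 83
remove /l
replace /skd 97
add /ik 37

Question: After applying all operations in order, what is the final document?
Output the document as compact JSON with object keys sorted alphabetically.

After op 1 (remove /tny): {"ds":90,"l":71,"zfu":35}
After op 2 (replace /ds 34): {"ds":34,"l":71,"zfu":35}
After op 3 (replace /ds 11): {"ds":11,"l":71,"zfu":35}
After op 4 (add /n 93): {"ds":11,"l":71,"n":93,"zfu":35}
After op 5 (replace /ds 56): {"ds":56,"l":71,"n":93,"zfu":35}
After op 6 (add /z 27): {"ds":56,"l":71,"n":93,"z":27,"zfu":35}
After op 7 (replace /zfu 29): {"ds":56,"l":71,"n":93,"z":27,"zfu":29}
After op 8 (add /i 30): {"ds":56,"i":30,"l":71,"n":93,"z":27,"zfu":29}
After op 9 (replace /z 62): {"ds":56,"i":30,"l":71,"n":93,"z":62,"zfu":29}
After op 10 (replace /ds 62): {"ds":62,"i":30,"l":71,"n":93,"z":62,"zfu":29}
After op 11 (remove /z): {"ds":62,"i":30,"l":71,"n":93,"zfu":29}
After op 12 (add /e 58): {"ds":62,"e":58,"i":30,"l":71,"n":93,"zfu":29}
After op 13 (add /e 21): {"ds":62,"e":21,"i":30,"l":71,"n":93,"zfu":29}
After op 14 (add /skd 11): {"ds":62,"e":21,"i":30,"l":71,"n":93,"skd":11,"zfu":29}
After op 15 (replace /e 83): {"ds":62,"e":83,"i":30,"l":71,"n":93,"skd":11,"zfu":29}
After op 16 (remove /l): {"ds":62,"e":83,"i":30,"n":93,"skd":11,"zfu":29}
After op 17 (replace /skd 97): {"ds":62,"e":83,"i":30,"n":93,"skd":97,"zfu":29}
After op 18 (add /ik 37): {"ds":62,"e":83,"i":30,"ik":37,"n":93,"skd":97,"zfu":29}

Answer: {"ds":62,"e":83,"i":30,"ik":37,"n":93,"skd":97,"zfu":29}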